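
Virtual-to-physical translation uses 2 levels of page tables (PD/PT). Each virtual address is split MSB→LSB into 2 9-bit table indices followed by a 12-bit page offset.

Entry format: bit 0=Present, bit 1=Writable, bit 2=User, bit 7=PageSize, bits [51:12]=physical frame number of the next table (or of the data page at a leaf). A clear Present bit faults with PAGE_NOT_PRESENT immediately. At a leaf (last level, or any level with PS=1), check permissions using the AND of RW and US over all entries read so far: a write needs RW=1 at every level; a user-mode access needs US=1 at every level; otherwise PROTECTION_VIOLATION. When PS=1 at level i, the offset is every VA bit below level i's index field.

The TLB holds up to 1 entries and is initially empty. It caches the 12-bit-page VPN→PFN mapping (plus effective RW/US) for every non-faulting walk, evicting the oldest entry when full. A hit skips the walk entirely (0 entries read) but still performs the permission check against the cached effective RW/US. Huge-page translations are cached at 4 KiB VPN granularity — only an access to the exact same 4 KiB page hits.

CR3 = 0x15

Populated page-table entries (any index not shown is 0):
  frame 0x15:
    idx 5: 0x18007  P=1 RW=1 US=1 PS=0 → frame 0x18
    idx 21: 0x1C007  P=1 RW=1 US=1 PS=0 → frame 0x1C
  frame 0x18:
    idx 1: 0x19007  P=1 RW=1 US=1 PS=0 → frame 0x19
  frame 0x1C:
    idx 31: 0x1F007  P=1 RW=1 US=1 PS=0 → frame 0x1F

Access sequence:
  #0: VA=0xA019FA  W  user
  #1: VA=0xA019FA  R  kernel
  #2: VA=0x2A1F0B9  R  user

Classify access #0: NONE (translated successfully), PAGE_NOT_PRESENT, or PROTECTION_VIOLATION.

Trace:
#0 VA=0xA019FA (w,user):
  lvl0: tbl 0x15, slot 5 ⇒ 0x18007 (P1/RW1/US1/PS0)
  lvl1: tbl 0x18, slot 1 ⇒ 0x19007 (P1/RW1/US1/PS0)
  ⇒ phys 0x199FA  [2 reads]
#1 VA=0xA019FA (r,kernel):
  TLB hit vpn=0xA01 → PA=0x199FA
#2 VA=0x2A1F0B9 (r,user):
  lvl0: tbl 0x15, slot 21 ⇒ 0x1C007 (P1/RW1/US1/PS0)
  lvl1: tbl 0x1C, slot 31 ⇒ 0x1F007 (P1/RW1/US1/PS0)
  ⇒ phys 0x1F0B9  [2 reads]

Access #0 fault: NONE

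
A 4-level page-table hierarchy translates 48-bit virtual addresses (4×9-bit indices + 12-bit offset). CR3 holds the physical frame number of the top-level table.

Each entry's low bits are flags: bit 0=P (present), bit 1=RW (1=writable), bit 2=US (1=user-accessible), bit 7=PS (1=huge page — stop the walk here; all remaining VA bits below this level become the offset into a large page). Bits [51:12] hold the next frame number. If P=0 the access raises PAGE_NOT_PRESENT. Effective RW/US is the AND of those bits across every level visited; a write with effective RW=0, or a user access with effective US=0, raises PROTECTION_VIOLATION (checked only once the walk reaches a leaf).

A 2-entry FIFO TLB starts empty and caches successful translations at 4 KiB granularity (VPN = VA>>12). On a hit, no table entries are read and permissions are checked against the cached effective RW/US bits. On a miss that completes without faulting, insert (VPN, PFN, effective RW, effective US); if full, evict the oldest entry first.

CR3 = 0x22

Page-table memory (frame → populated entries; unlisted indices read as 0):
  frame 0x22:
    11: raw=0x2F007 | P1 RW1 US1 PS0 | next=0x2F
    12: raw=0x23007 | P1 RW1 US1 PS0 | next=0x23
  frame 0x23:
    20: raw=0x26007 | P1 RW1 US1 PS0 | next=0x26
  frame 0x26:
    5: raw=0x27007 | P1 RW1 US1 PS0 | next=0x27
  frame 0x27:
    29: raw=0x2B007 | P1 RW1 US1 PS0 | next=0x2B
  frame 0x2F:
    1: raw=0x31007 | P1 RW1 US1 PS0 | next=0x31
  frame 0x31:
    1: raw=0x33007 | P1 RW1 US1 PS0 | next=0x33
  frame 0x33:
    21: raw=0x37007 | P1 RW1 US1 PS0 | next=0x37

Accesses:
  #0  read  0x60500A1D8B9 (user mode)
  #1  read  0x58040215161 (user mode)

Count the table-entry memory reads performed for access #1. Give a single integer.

Walk each access:
#0 VA=0x60500A1D8B9 (r,user):
  lvl0: tbl 0x22, slot 12 ⇒ 0x23007 (P1/RW1/US1/PS0)
  lvl1: tbl 0x23, slot 20 ⇒ 0x26007 (P1/RW1/US1/PS0)
  lvl2: tbl 0x26, slot 5 ⇒ 0x27007 (P1/RW1/US1/PS0)
  lvl3: tbl 0x27, slot 29 ⇒ 0x2B007 (P1/RW1/US1/PS0)
  → PA=0x2B8B9  (4 entries read)
#1 VA=0x58040215161 (r,user):
  lvl0: tbl 0x22, slot 11 ⇒ 0x2F007 (P1/RW1/US1/PS0)
  lvl1: tbl 0x2F, slot 1 ⇒ 0x31007 (P1/RW1/US1/PS0)
  lvl2: tbl 0x31, slot 1 ⇒ 0x33007 (P1/RW1/US1/PS0)
  lvl3: tbl 0x33, slot 21 ⇒ 0x37007 (P1/RW1/US1/PS0)
  → PA=0x37161  (4 entries read)

Entries read for #1: 4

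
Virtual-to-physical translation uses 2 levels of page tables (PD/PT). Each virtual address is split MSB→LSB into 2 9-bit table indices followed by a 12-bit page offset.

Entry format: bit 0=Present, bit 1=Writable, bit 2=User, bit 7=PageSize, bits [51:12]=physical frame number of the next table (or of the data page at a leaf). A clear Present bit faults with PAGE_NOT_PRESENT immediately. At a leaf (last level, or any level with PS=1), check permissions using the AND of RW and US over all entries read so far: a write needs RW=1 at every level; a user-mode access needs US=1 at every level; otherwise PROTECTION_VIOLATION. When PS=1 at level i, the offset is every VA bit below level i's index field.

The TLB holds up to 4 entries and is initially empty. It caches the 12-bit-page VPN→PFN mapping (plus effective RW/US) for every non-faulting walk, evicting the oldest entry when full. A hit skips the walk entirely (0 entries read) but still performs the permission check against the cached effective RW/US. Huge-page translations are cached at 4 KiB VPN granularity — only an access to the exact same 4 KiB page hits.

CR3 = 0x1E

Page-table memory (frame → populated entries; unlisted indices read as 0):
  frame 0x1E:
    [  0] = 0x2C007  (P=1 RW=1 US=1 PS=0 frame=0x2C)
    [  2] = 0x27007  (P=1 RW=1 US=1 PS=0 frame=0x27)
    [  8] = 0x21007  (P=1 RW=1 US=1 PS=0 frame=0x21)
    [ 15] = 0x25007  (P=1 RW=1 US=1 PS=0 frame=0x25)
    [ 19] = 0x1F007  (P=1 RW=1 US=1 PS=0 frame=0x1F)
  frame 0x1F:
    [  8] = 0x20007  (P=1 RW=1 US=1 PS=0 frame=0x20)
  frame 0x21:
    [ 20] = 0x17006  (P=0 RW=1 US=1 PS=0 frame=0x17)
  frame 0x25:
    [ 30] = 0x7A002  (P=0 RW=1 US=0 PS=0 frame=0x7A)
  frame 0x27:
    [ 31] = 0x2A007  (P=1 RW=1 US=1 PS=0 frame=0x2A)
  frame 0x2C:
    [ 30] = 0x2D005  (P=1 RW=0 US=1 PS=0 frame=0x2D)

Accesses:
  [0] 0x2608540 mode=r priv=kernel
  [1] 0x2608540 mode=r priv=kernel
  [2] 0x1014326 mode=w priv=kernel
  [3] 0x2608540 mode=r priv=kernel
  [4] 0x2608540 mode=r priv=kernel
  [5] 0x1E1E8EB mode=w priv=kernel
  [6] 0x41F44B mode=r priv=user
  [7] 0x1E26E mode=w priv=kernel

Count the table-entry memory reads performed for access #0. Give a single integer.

Walk each access:
#0 VA=0x2608540 (r,kernel):
  L0 @0x1E[19] → 0x1F007  P=1,RW=1,US=1,PS=0
  L1 @0x1F[8] → 0x20007  P=1,RW=1,US=1,PS=0
  ✓ 0x20540  — 2 lookups
#1 VA=0x2608540 (r,kernel):
  TLB hit vpn=0x2608 → PA=0x20540
#2 VA=0x1014326 (w,kernel):
  L0 @0x1E[8] → 0x21007  P=1,RW=1,US=1,PS=0
  L1 @0x21[20] → 0x17006  P=0,RW=1,US=1,PS=0
  ✗ PAGE_NOT_PRESENT  [2 reads]
#3 VA=0x2608540 (r,kernel):
  TLB hit vpn=0x2608 → PA=0x20540
#4 VA=0x2608540 (r,kernel):
  TLB hit vpn=0x2608 → PA=0x20540
#5 VA=0x1E1E8EB (w,kernel):
  L0 @0x1E[15] → 0x25007  P=1,RW=1,US=1,PS=0
  L1 @0x25[30] → 0x7A002  P=0,RW=1,US=0,PS=0
  ✗ PAGE_NOT_PRESENT  [2 reads]
#6 VA=0x41F44B (r,user):
  L0 @0x1E[2] → 0x27007  P=1,RW=1,US=1,PS=0
  L1 @0x27[31] → 0x2A007  P=1,RW=1,US=1,PS=0
  ✓ 0x2A44B  — 2 lookups
#7 VA=0x1E26E (w,kernel):
  L0 @0x1E[0] → 0x2C007  P=1,RW=1,US=1,PS=0
  L1 @0x2C[30] → 0x2D005  P=1,RW=0,US=1,PS=0
  ✗ PROTECTION_VIOLATION  [2 reads]

Entries read for #0: 2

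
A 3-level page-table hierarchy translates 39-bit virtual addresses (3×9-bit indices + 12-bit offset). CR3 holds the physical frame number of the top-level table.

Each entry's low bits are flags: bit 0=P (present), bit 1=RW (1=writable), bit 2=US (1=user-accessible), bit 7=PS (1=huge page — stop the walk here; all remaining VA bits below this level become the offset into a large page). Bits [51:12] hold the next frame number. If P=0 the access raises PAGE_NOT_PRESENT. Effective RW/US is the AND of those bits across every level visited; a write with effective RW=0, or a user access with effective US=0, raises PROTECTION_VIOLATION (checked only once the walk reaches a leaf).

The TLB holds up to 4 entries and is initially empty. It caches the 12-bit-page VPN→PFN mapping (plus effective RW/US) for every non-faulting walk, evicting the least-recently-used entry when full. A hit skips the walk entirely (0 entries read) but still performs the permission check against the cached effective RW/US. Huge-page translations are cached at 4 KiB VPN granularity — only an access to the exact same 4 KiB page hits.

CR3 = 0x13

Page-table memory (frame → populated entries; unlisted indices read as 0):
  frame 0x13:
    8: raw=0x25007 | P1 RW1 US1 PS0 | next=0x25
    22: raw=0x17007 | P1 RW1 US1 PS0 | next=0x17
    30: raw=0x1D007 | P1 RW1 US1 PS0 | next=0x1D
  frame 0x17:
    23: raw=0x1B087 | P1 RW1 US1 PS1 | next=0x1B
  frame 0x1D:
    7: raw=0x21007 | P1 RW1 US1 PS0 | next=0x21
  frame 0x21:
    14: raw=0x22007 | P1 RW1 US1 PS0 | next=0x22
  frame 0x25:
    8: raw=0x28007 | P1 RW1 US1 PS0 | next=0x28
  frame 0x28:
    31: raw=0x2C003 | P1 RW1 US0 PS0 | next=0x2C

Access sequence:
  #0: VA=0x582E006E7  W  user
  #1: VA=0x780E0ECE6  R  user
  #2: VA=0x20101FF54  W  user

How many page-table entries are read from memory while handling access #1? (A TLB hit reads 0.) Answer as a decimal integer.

Trace:
#0 VA=0x582E006E7 (w,user):
  [0] read 0x13 idx=22: raw=0x17007 flags P=1 W=1 U=1 S=0
  [1] read 0x17 idx=23: raw=0x1B087 flags P=1 W=1 U=1 S=1
  ✓ 0x1B6E7 (huge @L1)  — 2 lookups
#1 VA=0x780E0ECE6 (r,user):
  [0] read 0x13 idx=30: raw=0x1D007 flags P=1 W=1 U=1 S=0
  [1] read 0x1D idx=7: raw=0x21007 flags P=1 W=1 U=1 S=0
  [2] read 0x21 idx=14: raw=0x22007 flags P=1 W=1 U=1 S=0
  ✓ 0x22CE6  — 3 lookups
#2 VA=0x20101FF54 (w,user):
  [0] read 0x13 idx=8: raw=0x25007 flags P=1 W=1 U=1 S=0
  [1] read 0x25 idx=8: raw=0x28007 flags P=1 W=1 U=1 S=0
  [2] read 0x28 idx=31: raw=0x2C003 flags P=1 W=1 U=0 S=0
  → PROTECTION_VIOLATION  (3 entries read)

Entries read for #1: 3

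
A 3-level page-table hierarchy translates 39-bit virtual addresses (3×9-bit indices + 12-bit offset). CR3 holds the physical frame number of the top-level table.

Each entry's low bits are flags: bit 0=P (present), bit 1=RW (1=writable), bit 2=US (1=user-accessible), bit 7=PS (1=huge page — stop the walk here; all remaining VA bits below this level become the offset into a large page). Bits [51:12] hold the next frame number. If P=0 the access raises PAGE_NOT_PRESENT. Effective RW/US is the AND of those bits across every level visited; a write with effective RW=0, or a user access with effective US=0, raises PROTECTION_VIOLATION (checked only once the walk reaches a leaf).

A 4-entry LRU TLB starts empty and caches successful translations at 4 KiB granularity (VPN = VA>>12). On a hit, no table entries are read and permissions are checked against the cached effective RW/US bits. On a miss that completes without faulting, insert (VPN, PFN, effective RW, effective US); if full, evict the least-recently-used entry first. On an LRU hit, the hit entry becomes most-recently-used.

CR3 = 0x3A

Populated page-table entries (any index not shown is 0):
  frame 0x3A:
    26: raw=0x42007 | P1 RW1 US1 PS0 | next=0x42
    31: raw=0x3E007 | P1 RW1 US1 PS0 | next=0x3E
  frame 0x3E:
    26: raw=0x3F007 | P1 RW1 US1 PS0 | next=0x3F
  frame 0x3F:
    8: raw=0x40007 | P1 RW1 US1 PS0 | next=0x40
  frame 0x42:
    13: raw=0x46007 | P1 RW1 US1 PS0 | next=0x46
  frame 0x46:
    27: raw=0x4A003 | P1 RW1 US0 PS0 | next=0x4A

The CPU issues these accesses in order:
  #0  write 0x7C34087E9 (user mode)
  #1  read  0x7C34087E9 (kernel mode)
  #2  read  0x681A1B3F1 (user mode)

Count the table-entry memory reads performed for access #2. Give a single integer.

Trace:
#0 VA=0x7C34087E9 (w,user):
  lvl0: tbl 0x3A, slot 31 ⇒ 0x3E007 (P1/RW1/US1/PS0)
  lvl1: tbl 0x3E, slot 26 ⇒ 0x3F007 (P1/RW1/US1/PS0)
  lvl2: tbl 0x3F, slot 8 ⇒ 0x40007 (P1/RW1/US1/PS0)
  ✓ 0x407E9  — 3 lookups
#1 VA=0x7C34087E9 (r,kernel):
  TLB hit vpn=0x7C3408 → PA=0x407E9
#2 VA=0x681A1B3F1 (r,user):
  lvl0: tbl 0x3A, slot 26 ⇒ 0x42007 (P1/RW1/US1/PS0)
  lvl1: tbl 0x42, slot 13 ⇒ 0x46007 (P1/RW1/US1/PS0)
  lvl2: tbl 0x46, slot 27 ⇒ 0x4A003 (P1/RW1/US0/PS0)
  → PROTECTION_VIOLATION  (3 entries read)

Entries read for #2: 3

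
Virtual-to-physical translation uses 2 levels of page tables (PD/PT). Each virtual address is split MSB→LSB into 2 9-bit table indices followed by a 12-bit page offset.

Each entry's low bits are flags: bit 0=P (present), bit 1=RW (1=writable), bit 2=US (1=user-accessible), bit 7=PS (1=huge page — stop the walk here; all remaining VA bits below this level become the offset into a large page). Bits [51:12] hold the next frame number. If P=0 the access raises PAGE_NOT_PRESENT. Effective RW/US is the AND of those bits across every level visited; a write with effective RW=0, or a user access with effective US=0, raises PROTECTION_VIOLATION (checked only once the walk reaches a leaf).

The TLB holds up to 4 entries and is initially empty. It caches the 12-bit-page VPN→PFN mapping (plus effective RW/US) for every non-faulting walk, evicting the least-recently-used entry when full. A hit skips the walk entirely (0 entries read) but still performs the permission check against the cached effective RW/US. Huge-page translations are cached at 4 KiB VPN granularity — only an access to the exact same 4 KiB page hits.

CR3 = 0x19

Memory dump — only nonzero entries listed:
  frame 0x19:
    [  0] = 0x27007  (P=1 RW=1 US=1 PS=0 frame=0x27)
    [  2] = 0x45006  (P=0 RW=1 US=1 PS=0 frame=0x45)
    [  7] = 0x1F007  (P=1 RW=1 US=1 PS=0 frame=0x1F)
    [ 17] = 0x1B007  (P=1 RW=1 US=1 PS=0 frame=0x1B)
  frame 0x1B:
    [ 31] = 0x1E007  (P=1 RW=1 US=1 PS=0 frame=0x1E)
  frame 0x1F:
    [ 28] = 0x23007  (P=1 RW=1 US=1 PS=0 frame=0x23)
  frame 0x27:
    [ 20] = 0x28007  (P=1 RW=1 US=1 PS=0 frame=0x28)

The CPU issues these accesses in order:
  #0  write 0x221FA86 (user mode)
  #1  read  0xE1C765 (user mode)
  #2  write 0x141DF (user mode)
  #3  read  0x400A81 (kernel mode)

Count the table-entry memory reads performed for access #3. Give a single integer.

Walk each access:
#0 VA=0x221FA86 (w,user):
  [0] read 0x19 idx=17: raw=0x1B007 flags P=1 W=1 U=1 S=0
  [1] read 0x1B idx=31: raw=0x1E007 flags P=1 W=1 U=1 S=0
  ⇒ phys 0x1EA86  [2 reads]
#1 VA=0xE1C765 (r,user):
  [0] read 0x19 idx=7: raw=0x1F007 flags P=1 W=1 U=1 S=0
  [1] read 0x1F idx=28: raw=0x23007 flags P=1 W=1 U=1 S=0
  ⇒ phys 0x23765  [2 reads]
#2 VA=0x141DF (w,user):
  [0] read 0x19 idx=0: raw=0x27007 flags P=1 W=1 U=1 S=0
  [1] read 0x27 idx=20: raw=0x28007 flags P=1 W=1 U=1 S=0
  ⇒ phys 0x281DF  [2 reads]
#3 VA=0x400A81 (r,kernel):
  [0] read 0x19 idx=2: raw=0x45006 flags P=0 W=1 U=1 S=0
  ✗ PAGE_NOT_PRESENT  [1 reads]

Entries read for #3: 1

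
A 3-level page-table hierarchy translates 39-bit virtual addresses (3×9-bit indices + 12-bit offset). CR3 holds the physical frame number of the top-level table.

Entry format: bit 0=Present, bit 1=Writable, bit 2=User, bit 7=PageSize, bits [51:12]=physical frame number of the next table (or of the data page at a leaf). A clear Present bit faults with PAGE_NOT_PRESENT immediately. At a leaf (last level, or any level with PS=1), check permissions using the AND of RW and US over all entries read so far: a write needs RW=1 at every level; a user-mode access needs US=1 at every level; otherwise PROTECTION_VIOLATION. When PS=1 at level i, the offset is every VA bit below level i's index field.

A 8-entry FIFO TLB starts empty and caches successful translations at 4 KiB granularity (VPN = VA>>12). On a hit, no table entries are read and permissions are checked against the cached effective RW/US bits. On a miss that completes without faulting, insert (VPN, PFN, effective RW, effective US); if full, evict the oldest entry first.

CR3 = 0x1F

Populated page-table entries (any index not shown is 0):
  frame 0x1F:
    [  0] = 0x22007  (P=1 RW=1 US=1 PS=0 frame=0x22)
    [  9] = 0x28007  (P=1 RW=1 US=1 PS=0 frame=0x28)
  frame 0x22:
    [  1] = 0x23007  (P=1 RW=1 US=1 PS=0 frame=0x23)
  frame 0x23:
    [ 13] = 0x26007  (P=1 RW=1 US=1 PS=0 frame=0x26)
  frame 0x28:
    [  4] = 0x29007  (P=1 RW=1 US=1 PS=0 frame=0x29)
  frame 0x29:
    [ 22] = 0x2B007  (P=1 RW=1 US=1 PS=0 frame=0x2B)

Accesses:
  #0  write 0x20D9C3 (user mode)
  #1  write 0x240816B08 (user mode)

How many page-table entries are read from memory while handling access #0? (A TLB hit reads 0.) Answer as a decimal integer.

Trace:
#0 VA=0x20D9C3 (w,user):
  [0] read 0x1F idx=0: raw=0x22007 flags P=1 W=1 U=1 S=0
  [1] read 0x22 idx=1: raw=0x23007 flags P=1 W=1 U=1 S=0
  [2] read 0x23 idx=13: raw=0x26007 flags P=1 W=1 U=1 S=0
  ⇒ phys 0x269C3  [3 reads]
#1 VA=0x240816B08 (w,user):
  [0] read 0x1F idx=9: raw=0x28007 flags P=1 W=1 U=1 S=0
  [1] read 0x28 idx=4: raw=0x29007 flags P=1 W=1 U=1 S=0
  [2] read 0x29 idx=22: raw=0x2B007 flags P=1 W=1 U=1 S=0
  ⇒ phys 0x2BB08  [3 reads]

Entries read for #0: 3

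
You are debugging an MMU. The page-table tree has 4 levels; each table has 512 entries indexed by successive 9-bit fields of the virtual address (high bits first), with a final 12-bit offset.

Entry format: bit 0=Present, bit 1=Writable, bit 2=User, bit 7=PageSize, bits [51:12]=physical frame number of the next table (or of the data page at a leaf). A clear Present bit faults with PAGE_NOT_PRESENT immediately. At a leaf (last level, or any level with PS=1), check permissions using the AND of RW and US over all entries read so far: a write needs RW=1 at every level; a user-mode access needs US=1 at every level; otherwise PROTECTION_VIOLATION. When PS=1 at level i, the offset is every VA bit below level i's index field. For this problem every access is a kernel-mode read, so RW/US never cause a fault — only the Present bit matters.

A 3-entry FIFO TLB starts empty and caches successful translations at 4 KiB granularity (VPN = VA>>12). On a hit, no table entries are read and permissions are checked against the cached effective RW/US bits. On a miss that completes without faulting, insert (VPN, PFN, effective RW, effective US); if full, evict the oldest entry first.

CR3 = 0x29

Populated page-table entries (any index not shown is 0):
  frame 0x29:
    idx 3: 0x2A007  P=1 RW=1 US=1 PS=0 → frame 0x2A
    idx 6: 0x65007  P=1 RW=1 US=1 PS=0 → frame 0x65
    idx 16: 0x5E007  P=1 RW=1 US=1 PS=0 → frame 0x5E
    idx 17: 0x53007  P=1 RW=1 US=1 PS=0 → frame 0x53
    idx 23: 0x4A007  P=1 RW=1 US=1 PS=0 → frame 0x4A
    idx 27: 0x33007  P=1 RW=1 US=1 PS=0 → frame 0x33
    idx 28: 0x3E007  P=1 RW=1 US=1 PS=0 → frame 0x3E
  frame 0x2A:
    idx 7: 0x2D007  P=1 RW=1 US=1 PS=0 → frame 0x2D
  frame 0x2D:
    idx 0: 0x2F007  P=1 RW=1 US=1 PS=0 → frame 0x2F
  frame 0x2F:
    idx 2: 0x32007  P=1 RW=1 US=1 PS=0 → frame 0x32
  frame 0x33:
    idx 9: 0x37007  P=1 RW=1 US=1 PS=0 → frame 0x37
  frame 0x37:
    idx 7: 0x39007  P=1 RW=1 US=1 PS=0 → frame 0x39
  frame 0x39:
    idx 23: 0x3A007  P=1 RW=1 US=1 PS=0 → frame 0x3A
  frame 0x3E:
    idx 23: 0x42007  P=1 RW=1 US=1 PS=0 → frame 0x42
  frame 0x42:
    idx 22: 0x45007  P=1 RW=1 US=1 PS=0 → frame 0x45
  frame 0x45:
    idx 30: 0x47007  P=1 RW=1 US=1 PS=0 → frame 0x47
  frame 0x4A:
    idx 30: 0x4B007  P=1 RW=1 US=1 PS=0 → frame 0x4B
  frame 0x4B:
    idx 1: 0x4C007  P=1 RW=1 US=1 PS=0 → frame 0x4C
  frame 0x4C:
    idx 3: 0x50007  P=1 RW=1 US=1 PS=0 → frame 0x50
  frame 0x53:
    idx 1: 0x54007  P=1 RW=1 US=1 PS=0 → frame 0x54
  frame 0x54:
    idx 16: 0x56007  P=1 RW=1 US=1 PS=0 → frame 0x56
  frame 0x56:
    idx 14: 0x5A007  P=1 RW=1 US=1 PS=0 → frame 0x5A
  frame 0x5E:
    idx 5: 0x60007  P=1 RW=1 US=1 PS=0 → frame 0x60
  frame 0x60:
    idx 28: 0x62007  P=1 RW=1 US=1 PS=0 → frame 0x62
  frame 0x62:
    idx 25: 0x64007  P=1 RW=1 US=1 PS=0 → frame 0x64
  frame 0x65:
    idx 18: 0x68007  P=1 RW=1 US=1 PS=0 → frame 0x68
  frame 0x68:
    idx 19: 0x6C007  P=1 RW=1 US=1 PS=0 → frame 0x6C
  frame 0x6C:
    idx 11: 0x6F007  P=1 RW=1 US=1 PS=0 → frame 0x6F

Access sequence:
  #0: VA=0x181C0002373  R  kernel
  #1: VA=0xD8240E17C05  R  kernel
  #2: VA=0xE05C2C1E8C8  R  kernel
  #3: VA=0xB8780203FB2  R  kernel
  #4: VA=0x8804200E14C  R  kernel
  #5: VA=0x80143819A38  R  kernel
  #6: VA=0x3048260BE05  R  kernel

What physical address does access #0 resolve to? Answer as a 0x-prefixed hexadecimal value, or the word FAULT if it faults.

Trace:
#0 VA=0x181C0002373 (r,kernel):
  [0] read 0x29 idx=3: raw=0x2A007 flags P=1 W=1 U=1 S=0
  [1] read 0x2A idx=7: raw=0x2D007 flags P=1 W=1 U=1 S=0
  [2] read 0x2D idx=0: raw=0x2F007 flags P=1 W=1 U=1 S=0
  [3] read 0x2F idx=2: raw=0x32007 flags P=1 W=1 U=1 S=0
  ✓ 0x32373  — 4 lookups
#1 VA=0xD8240E17C05 (r,kernel):
  [0] read 0x29 idx=27: raw=0x33007 flags P=1 W=1 U=1 S=0
  [1] read 0x33 idx=9: raw=0x37007 flags P=1 W=1 U=1 S=0
  [2] read 0x37 idx=7: raw=0x39007 flags P=1 W=1 U=1 S=0
  [3] read 0x39 idx=23: raw=0x3A007 flags P=1 W=1 U=1 S=0
  ✓ 0x3AC05  — 4 lookups
#2 VA=0xE05C2C1E8C8 (r,kernel):
  [0] read 0x29 idx=28: raw=0x3E007 flags P=1 W=1 U=1 S=0
  [1] read 0x3E idx=23: raw=0x42007 flags P=1 W=1 U=1 S=0
  [2] read 0x42 idx=22: raw=0x45007 flags P=1 W=1 U=1 S=0
  [3] read 0x45 idx=30: raw=0x47007 flags P=1 W=1 U=1 S=0
  ✓ 0x478C8  — 4 lookups
#3 VA=0xB8780203FB2 (r,kernel):
  [0] read 0x29 idx=23: raw=0x4A007 flags P=1 W=1 U=1 S=0
  [1] read 0x4A idx=30: raw=0x4B007 flags P=1 W=1 U=1 S=0
  [2] read 0x4B idx=1: raw=0x4C007 flags P=1 W=1 U=1 S=0
  [3] read 0x4C idx=3: raw=0x50007 flags P=1 W=1 U=1 S=0
  ✓ 0x50FB2  — 4 lookups
#4 VA=0x8804200E14C (r,kernel):
  [0] read 0x29 idx=17: raw=0x53007 flags P=1 W=1 U=1 S=0
  [1] read 0x53 idx=1: raw=0x54007 flags P=1 W=1 U=1 S=0
  [2] read 0x54 idx=16: raw=0x56007 flags P=1 W=1 U=1 S=0
  [3] read 0x56 idx=14: raw=0x5A007 flags P=1 W=1 U=1 S=0
  ✓ 0x5A14C  — 4 lookups
#5 VA=0x80143819A38 (r,kernel):
  [0] read 0x29 idx=16: raw=0x5E007 flags P=1 W=1 U=1 S=0
  [1] read 0x5E idx=5: raw=0x60007 flags P=1 W=1 U=1 S=0
  [2] read 0x60 idx=28: raw=0x62007 flags P=1 W=1 U=1 S=0
  [3] read 0x62 idx=25: raw=0x64007 flags P=1 W=1 U=1 S=0
  ✓ 0x64A38  — 4 lookups
#6 VA=0x3048260BE05 (r,kernel):
  [0] read 0x29 idx=6: raw=0x65007 flags P=1 W=1 U=1 S=0
  [1] read 0x65 idx=18: raw=0x68007 flags P=1 W=1 U=1 S=0
  [2] read 0x68 idx=19: raw=0x6C007 flags P=1 W=1 U=1 S=0
  [3] read 0x6C idx=11: raw=0x6F007 flags P=1 W=1 U=1 S=0
  ✓ 0x6FE05  — 4 lookups

Access #0 PA: 0x32373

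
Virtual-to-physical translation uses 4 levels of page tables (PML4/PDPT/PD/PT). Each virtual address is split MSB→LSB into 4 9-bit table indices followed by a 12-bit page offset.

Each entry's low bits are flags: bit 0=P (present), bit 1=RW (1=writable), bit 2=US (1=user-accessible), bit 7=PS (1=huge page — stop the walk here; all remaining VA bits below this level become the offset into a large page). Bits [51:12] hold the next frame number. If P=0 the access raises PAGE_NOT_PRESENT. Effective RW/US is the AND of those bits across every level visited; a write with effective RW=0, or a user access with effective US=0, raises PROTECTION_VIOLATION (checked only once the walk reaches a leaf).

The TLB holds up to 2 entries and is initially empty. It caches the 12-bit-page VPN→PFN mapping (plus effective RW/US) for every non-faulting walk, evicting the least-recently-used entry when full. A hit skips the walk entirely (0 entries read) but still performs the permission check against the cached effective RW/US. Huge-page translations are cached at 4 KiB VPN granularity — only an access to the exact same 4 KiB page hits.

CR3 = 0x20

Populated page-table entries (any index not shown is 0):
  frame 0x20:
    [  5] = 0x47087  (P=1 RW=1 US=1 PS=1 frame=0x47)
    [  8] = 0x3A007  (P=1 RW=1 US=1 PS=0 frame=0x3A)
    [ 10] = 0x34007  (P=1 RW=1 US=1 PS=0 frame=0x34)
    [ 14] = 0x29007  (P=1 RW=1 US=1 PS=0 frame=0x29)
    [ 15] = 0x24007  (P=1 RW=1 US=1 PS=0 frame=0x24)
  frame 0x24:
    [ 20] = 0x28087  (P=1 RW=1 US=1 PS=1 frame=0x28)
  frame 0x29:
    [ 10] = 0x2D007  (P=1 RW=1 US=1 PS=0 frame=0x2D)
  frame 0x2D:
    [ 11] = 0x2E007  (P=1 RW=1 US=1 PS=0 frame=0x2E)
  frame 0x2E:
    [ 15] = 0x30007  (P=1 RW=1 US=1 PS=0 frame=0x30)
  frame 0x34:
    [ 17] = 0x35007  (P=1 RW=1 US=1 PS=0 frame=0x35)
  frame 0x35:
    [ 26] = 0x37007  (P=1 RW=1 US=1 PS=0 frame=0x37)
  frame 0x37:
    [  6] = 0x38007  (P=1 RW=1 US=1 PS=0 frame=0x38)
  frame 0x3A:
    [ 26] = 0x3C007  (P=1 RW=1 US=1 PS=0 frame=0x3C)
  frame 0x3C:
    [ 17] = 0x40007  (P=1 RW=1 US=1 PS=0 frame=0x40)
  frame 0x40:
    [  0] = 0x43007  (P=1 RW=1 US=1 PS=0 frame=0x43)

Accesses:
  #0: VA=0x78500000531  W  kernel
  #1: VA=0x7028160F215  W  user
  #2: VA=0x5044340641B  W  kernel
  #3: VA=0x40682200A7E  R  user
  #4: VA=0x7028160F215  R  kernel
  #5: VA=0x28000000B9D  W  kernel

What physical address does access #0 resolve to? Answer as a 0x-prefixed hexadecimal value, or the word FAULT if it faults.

Walk each access:
#0 VA=0x78500000531 (w,kernel):
  L0: frame=0x20 idx=15 entry=0x24007 [P=1 RW=1 US=1 PS=0]
  L1: frame=0x24 idx=20 entry=0x28087 [P=1 RW=1 US=1 PS=1]
  ⇒ phys 0x28531 (huge @L1)  [2 reads]
#1 VA=0x7028160F215 (w,user):
  L0: frame=0x20 idx=14 entry=0x29007 [P=1 RW=1 US=1 PS=0]
  L1: frame=0x29 idx=10 entry=0x2D007 [P=1 RW=1 US=1 PS=0]
  L2: frame=0x2D idx=11 entry=0x2E007 [P=1 RW=1 US=1 PS=0]
  L3: frame=0x2E idx=15 entry=0x30007 [P=1 RW=1 US=1 PS=0]
  ⇒ phys 0x30215  [4 reads]
#2 VA=0x5044340641B (w,kernel):
  L0: frame=0x20 idx=10 entry=0x34007 [P=1 RW=1 US=1 PS=0]
  L1: frame=0x34 idx=17 entry=0x35007 [P=1 RW=1 US=1 PS=0]
  L2: frame=0x35 idx=26 entry=0x37007 [P=1 RW=1 US=1 PS=0]
  L3: frame=0x37 idx=6 entry=0x38007 [P=1 RW=1 US=1 PS=0]
  ⇒ phys 0x3841B  [4 reads]
#3 VA=0x40682200A7E (r,user):
  L0: frame=0x20 idx=8 entry=0x3A007 [P=1 RW=1 US=1 PS=0]
  L1: frame=0x3A idx=26 entry=0x3C007 [P=1 RW=1 US=1 PS=0]
  L2: frame=0x3C idx=17 entry=0x40007 [P=1 RW=1 US=1 PS=0]
  L3: frame=0x40 idx=0 entry=0x43007 [P=1 RW=1 US=1 PS=0]
  ⇒ phys 0x43A7E  [4 reads]
#4 VA=0x7028160F215 (r,kernel):
  L0: frame=0x20 idx=14 entry=0x29007 [P=1 RW=1 US=1 PS=0]
  L1: frame=0x29 idx=10 entry=0x2D007 [P=1 RW=1 US=1 PS=0]
  L2: frame=0x2D idx=11 entry=0x2E007 [P=1 RW=1 US=1 PS=0]
  L3: frame=0x2E idx=15 entry=0x30007 [P=1 RW=1 US=1 PS=0]
  ⇒ phys 0x30215  [4 reads]
#5 VA=0x28000000B9D (w,kernel):
  L0: frame=0x20 idx=5 entry=0x47087 [P=1 RW=1 US=1 PS=1]
  ⇒ phys 0x47B9D (huge @L0)  [1 reads]

Access #0 PA: 0x28531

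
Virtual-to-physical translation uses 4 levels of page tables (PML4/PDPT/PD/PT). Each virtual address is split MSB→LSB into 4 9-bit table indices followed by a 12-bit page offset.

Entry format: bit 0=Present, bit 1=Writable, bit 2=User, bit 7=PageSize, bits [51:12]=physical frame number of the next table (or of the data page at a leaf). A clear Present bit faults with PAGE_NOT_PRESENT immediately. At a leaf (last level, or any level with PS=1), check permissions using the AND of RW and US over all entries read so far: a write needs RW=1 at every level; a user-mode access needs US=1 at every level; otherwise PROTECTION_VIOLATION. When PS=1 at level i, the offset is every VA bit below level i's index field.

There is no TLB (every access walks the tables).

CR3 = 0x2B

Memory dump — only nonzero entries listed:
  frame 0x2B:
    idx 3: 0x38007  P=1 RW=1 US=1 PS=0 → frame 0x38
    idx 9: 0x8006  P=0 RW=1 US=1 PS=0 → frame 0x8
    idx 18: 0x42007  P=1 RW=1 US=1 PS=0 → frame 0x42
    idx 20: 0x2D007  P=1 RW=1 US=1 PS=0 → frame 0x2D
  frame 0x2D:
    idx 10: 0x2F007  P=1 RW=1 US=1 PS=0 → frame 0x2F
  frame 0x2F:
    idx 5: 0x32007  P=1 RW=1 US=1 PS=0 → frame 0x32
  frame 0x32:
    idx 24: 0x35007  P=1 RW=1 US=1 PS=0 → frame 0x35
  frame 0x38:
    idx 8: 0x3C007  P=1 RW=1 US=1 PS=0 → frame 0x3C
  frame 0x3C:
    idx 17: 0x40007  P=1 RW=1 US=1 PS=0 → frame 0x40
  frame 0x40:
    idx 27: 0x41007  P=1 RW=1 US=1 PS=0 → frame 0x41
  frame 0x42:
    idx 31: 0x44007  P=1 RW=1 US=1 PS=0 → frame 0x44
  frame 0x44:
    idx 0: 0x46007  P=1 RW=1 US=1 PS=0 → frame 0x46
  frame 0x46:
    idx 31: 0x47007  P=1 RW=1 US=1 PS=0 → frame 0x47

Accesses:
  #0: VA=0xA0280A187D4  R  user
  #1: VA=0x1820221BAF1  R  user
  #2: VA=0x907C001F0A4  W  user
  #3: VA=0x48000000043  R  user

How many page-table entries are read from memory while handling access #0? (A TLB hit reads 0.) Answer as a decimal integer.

Trace:
#0 VA=0xA0280A187D4 (r,user):
  lvl0: tbl 0x2B, slot 20 ⇒ 0x2D007 (P1/RW1/US1/PS0)
  lvl1: tbl 0x2D, slot 10 ⇒ 0x2F007 (P1/RW1/US1/PS0)
  lvl2: tbl 0x2F, slot 5 ⇒ 0x32007 (P1/RW1/US1/PS0)
  lvl3: tbl 0x32, slot 24 ⇒ 0x35007 (P1/RW1/US1/PS0)
  ✓ 0x357D4  — 4 lookups
#1 VA=0x1820221BAF1 (r,user):
  lvl0: tbl 0x2B, slot 3 ⇒ 0x38007 (P1/RW1/US1/PS0)
  lvl1: tbl 0x38, slot 8 ⇒ 0x3C007 (P1/RW1/US1/PS0)
  lvl2: tbl 0x3C, slot 17 ⇒ 0x40007 (P1/RW1/US1/PS0)
  lvl3: tbl 0x40, slot 27 ⇒ 0x41007 (P1/RW1/US1/PS0)
  ✓ 0x41AF1  — 4 lookups
#2 VA=0x907C001F0A4 (w,user):
  lvl0: tbl 0x2B, slot 18 ⇒ 0x42007 (P1/RW1/US1/PS0)
  lvl1: tbl 0x42, slot 31 ⇒ 0x44007 (P1/RW1/US1/PS0)
  lvl2: tbl 0x44, slot 0 ⇒ 0x46007 (P1/RW1/US1/PS0)
  lvl3: tbl 0x46, slot 31 ⇒ 0x47007 (P1/RW1/US1/PS0)
  ✓ 0x470A4  — 4 lookups
#3 VA=0x48000000043 (r,user):
  lvl0: tbl 0x2B, slot 9 ⇒ 0x8006 (P0/RW1/US1/PS0)
  ✗ PAGE_NOT_PRESENT  [1 reads]

Entries read for #0: 4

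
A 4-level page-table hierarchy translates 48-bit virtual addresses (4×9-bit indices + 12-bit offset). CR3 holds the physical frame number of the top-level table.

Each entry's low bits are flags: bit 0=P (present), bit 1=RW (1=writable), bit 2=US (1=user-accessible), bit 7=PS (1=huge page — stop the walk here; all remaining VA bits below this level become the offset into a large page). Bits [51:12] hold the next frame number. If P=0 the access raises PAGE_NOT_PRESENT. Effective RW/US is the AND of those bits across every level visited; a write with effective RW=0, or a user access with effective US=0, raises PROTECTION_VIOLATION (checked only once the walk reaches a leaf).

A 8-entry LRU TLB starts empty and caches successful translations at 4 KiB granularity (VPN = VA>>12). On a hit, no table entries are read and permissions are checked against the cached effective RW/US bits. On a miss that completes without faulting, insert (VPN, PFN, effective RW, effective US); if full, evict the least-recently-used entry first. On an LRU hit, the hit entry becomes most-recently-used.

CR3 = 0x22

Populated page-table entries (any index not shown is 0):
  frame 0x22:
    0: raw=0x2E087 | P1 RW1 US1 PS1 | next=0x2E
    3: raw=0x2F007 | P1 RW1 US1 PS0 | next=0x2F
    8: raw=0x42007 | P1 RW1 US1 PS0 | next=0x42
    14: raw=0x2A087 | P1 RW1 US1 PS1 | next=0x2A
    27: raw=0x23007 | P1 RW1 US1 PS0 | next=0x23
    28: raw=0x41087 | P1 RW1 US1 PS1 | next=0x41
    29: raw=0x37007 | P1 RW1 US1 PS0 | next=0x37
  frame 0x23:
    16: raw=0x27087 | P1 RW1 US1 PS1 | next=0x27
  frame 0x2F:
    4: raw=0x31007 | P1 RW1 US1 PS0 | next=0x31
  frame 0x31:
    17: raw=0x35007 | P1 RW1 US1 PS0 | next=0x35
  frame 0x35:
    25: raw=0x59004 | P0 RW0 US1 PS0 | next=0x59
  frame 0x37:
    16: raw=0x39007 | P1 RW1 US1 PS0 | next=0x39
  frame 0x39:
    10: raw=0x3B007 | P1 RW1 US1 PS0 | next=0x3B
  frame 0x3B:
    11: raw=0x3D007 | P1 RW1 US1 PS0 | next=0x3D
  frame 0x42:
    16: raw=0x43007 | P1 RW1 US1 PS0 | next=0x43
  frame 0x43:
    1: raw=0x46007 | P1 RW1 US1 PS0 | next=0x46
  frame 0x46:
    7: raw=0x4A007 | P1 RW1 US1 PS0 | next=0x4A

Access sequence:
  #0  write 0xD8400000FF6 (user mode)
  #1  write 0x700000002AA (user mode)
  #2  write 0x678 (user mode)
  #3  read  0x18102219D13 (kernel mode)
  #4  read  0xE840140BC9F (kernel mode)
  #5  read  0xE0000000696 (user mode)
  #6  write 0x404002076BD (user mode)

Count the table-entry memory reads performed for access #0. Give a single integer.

Trace:
#0 VA=0xD8400000FF6 (w,user):
  L0 @0x22[27] → 0x23007  P=1,RW=1,US=1,PS=0
  L1 @0x23[16] → 0x27087  P=1,RW=1,US=1,PS=1
  ✓ 0x27FF6 (huge @L1)  — 2 lookups
#1 VA=0x700000002AA (w,user):
  L0 @0x22[14] → 0x2A087  P=1,RW=1,US=1,PS=1
  ✓ 0x2A2AA (huge @L0)  — 1 lookups
#2 VA=0x678 (w,user):
  L0 @0x22[0] → 0x2E087  P=1,RW=1,US=1,PS=1
  ✓ 0x2E678 (huge @L0)  — 1 lookups
#3 VA=0x18102219D13 (r,kernel):
  L0 @0x22[3] → 0x2F007  P=1,RW=1,US=1,PS=0
  L1 @0x2F[4] → 0x31007  P=1,RW=1,US=1,PS=0
  L2 @0x31[17] → 0x35007  P=1,RW=1,US=1,PS=0
  L3 @0x35[25] → 0x59004  P=0,RW=0,US=1,PS=0
  → PAGE_NOT_PRESENT  (4 entries read)
#4 VA=0xE840140BC9F (r,kernel):
  L0 @0x22[29] → 0x37007  P=1,RW=1,US=1,PS=0
  L1 @0x37[16] → 0x39007  P=1,RW=1,US=1,PS=0
  L2 @0x39[10] → 0x3B007  P=1,RW=1,US=1,PS=0
  L3 @0x3B[11] → 0x3D007  P=1,RW=1,US=1,PS=0
  ✓ 0x3DC9F  — 4 lookups
#5 VA=0xE0000000696 (r,user):
  L0 @0x22[28] → 0x41087  P=1,RW=1,US=1,PS=1
  ✓ 0x41696 (huge @L0)  — 1 lookups
#6 VA=0x404002076BD (w,user):
  L0 @0x22[8] → 0x42007  P=1,RW=1,US=1,PS=0
  L1 @0x42[16] → 0x43007  P=1,RW=1,US=1,PS=0
  L2 @0x43[1] → 0x46007  P=1,RW=1,US=1,PS=0
  L3 @0x46[7] → 0x4A007  P=1,RW=1,US=1,PS=0
  ✓ 0x4A6BD  — 4 lookups

Entries read for #0: 2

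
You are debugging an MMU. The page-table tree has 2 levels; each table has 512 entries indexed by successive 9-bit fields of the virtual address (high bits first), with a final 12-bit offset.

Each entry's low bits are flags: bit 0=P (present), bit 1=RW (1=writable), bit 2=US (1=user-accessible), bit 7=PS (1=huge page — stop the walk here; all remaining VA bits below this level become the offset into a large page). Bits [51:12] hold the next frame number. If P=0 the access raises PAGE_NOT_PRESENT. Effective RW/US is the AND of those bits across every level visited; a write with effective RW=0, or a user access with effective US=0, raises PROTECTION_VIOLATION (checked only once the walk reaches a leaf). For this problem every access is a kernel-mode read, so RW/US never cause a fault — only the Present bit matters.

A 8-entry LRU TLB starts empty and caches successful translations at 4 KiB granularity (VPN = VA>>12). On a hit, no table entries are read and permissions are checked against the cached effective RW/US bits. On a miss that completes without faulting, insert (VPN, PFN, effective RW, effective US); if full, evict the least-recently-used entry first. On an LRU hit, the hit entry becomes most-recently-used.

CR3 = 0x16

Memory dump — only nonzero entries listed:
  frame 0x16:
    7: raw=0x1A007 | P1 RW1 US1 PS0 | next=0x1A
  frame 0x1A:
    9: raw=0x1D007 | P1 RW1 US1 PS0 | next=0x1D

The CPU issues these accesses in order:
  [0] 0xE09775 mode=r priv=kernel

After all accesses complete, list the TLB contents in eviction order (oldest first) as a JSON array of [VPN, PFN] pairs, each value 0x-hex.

Walk each access:
#0 VA=0xE09775 (r,kernel):
  lvl0: tbl 0x16, slot 7 ⇒ 0x1A007 (P1/RW1/US1/PS0)
  lvl1: tbl 0x1A, slot 9 ⇒ 0x1D007 (P1/RW1/US1/PS0)
  ✓ 0x1D775  — 2 lookups

TLB: [["0xE09", "0x1D"]]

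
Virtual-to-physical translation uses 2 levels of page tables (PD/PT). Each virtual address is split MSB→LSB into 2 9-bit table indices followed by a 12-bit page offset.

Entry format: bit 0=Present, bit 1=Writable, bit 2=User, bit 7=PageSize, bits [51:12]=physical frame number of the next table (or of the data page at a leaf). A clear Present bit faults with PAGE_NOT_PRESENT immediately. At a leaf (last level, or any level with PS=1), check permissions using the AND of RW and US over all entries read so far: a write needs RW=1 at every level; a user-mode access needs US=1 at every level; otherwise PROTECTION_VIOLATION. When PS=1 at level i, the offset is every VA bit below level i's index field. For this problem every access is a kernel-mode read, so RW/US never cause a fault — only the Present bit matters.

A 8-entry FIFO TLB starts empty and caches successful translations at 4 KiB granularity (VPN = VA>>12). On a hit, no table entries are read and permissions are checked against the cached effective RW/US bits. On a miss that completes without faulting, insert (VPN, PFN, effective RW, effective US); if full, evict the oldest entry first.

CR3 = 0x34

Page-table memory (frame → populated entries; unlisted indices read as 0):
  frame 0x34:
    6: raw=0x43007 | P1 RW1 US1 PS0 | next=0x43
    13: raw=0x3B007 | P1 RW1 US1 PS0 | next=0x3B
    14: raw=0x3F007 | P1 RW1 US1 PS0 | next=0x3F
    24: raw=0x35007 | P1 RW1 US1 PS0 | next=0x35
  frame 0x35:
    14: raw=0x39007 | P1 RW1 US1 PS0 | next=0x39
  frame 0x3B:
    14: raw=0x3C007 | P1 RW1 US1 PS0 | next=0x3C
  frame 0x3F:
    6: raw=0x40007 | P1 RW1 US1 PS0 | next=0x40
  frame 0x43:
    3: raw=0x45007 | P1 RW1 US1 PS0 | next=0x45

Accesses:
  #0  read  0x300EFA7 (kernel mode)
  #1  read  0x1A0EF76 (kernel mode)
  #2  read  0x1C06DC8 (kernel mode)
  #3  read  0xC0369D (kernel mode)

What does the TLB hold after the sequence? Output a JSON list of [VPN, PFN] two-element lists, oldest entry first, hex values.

Trace:
#0 VA=0x300EFA7 (r,kernel):
  lvl0: tbl 0x34, slot 24 ⇒ 0x35007 (P1/RW1/US1/PS0)
  lvl1: tbl 0x35, slot 14 ⇒ 0x39007 (P1/RW1/US1/PS0)
  → PA=0x39FA7  (2 entries read)
#1 VA=0x1A0EF76 (r,kernel):
  lvl0: tbl 0x34, slot 13 ⇒ 0x3B007 (P1/RW1/US1/PS0)
  lvl1: tbl 0x3B, slot 14 ⇒ 0x3C007 (P1/RW1/US1/PS0)
  → PA=0x3CF76  (2 entries read)
#2 VA=0x1C06DC8 (r,kernel):
  lvl0: tbl 0x34, slot 14 ⇒ 0x3F007 (P1/RW1/US1/PS0)
  lvl1: tbl 0x3F, slot 6 ⇒ 0x40007 (P1/RW1/US1/PS0)
  → PA=0x40DC8  (2 entries read)
#3 VA=0xC0369D (r,kernel):
  lvl0: tbl 0x34, slot 6 ⇒ 0x43007 (P1/RW1/US1/PS0)
  lvl1: tbl 0x43, slot 3 ⇒ 0x45007 (P1/RW1/US1/PS0)
  → PA=0x4569D  (2 entries read)

TLB: [["0x300E", "0x39"], ["0x1A0E", "0x3C"], ["0x1C06", "0x40"], ["0xC03", "0x45"]]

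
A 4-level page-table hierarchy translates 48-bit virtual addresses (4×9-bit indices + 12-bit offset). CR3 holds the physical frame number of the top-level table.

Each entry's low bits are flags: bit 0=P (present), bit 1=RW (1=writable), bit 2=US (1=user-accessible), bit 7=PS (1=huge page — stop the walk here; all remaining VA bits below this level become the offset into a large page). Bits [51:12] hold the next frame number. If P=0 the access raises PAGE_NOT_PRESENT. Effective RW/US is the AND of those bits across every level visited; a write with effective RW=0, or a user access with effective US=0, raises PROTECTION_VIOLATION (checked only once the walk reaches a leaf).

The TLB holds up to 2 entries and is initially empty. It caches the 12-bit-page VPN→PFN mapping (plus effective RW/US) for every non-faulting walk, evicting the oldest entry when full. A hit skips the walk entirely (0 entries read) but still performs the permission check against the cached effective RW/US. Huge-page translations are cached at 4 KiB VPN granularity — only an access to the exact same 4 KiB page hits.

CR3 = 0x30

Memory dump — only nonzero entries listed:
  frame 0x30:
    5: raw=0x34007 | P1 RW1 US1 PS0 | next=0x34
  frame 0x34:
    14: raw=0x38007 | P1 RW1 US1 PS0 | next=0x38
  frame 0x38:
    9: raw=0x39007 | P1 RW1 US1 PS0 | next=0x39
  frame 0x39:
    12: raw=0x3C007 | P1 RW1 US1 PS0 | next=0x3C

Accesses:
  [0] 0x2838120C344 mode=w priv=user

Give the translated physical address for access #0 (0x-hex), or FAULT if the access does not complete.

Walk each access:
#0 VA=0x2838120C344 (w,user):
  L0: frame=0x30 idx=5 entry=0x34007 [P=1 RW=1 US=1 PS=0]
  L1: frame=0x34 idx=14 entry=0x38007 [P=1 RW=1 US=1 PS=0]
  L2: frame=0x38 idx=9 entry=0x39007 [P=1 RW=1 US=1 PS=0]
  L3: frame=0x39 idx=12 entry=0x3C007 [P=1 RW=1 US=1 PS=0]
  ⇒ phys 0x3C344  [4 reads]

Access #0 PA: 0x3C344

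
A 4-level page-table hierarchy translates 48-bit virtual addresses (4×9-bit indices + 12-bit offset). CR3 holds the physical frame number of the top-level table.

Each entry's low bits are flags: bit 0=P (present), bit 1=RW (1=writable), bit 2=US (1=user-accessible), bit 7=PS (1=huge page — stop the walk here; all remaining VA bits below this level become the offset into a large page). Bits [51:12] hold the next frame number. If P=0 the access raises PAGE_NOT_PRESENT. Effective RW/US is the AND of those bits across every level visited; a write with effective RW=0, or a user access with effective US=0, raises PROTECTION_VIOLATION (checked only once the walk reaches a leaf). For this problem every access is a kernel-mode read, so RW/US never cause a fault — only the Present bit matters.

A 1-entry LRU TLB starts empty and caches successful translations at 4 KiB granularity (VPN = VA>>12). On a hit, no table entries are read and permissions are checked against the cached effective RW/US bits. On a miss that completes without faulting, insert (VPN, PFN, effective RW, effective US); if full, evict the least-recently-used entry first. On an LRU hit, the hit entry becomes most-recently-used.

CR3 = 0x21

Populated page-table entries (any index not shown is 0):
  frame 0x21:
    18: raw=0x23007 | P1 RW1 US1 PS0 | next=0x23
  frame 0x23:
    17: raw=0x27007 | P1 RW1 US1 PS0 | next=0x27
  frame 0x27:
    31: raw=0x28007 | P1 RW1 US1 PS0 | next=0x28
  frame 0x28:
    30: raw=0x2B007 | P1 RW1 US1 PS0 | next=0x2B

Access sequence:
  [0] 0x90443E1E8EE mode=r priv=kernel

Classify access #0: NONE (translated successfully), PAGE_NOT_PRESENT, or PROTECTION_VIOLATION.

Walk each access:
#0 VA=0x90443E1E8EE (r,kernel):
  L0 @0x21[18] → 0x23007  P=1,RW=1,US=1,PS=0
  L1 @0x23[17] → 0x27007  P=1,RW=1,US=1,PS=0
  L2 @0x27[31] → 0x28007  P=1,RW=1,US=1,PS=0
  L3 @0x28[30] → 0x2B007  P=1,RW=1,US=1,PS=0
  ⇒ phys 0x2B8EE  [4 reads]

Access #0 fault: NONE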